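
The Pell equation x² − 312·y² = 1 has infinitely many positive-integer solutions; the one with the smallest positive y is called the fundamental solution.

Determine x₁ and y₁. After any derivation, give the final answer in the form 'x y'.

53 3

√312 = [17; 1,1,1,34, …], period ℓ=4 (even) → k=3
step 0: (17, 1)  from 17·(1,0) + (0,1)
step 1: (18, 1)  from 1·(17,1) + (1,0)
step 2: (35, 2)  from 1·(18,1) + (17,1)
step 3: (53, 3)  from 1·(35,2) + (18,1)
fundamental: x₁=53, y₁=3  (since 2809 − 312·9 = 1)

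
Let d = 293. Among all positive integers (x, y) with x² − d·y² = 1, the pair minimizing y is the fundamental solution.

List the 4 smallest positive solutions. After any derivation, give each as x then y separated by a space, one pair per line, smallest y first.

d=293: √d = [17; 8,1,1,8,34] (ℓ=5, odd), read p_9/q_9
a_0=17:  p_0=17·1+0=17,  q_0=17·0+1=1
a_1=8:  p_1=8·17+1=137,  q_1=8·1+0=8
a_2=1:  p_2=1·137+17=154,  q_2=1·8+1=9
a_3=1:  p_3=1·154+137=291,  q_3=1·9+8=17
a_4=8:  p_4=8·291+154=2482,  q_4=8·17+9=145
…
a_6=8:  p_6=8·84679+2482=679914,  q_6=8·4947+145=39721
…
a_8=1:  p_8=1·764593+679914=1444507,  q_8=1·44668+39721=84389
a_9=8:  p_9=8·1444507+764593=12320649,  q_9=8·84389+44668=719780
(x₁, y₁) = (12320649, 719780);  12320649² − 293·719780² = 1 ✓
(12320649+719780√293)^2 = 303596783562401 + 17736313474440√293
(12320649+719780√293)^3 = 7481018815602612315849 + 437045785745090703340√293
(12320649+719780√293)^4 = 184342013978870716056521769601 + 10769375446188914321717060880√293

12320649 719780
303596783562401 17736313474440
7481018815602612315849 437045785745090703340
184342013978870716056521769601 10769375446188914321717060880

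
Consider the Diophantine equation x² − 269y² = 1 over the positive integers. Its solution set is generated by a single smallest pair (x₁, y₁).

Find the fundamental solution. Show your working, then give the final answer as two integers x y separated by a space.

13449 820

[16; 2,2,32] for √269; ℓ=3 ⇒ convergent index 5
step 0: (16, 1)  from 16·(1,0) + (0,1)
step 1: (33, 2)  from 2·(16,1) + (1,0)
…
step 3: (2657, 162)  from 32·(82,5) + (33,2)
step 4: (5396, 329)  from 2·(2657,162) + (82,5)
step 5: (13449, 820)  from 2·(5396,329) + (2657,162)
fundamental: x₁=13449, y₁=820  (since 180875601 − 269·672400 = 1)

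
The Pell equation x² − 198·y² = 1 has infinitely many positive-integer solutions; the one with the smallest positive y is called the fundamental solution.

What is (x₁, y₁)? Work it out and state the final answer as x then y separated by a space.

d=198: √d = [14; 14,28] (ℓ=2, even), read p_1/q_1
i=0: a=14 ⇒ p=14, q=1
i=1: a=14 ⇒ p=197, q=14
(x₁, y₁) = (197, 14);  197² − 198·14² = 1 ✓

197 14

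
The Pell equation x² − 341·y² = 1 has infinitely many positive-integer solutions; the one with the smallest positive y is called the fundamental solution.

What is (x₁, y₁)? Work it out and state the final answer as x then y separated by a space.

10626551 575460

√341 → a₀=18, period (2,6,1,8,2,…,6,2,36); ℓ=14 even so k=13
k=0  a_k=18  p_k/q_k = 18/1
k=1  a_k=2  p_k/q_k = 37/2
k=2  a_k=6  p_k/q_k = 240/13
…
k=4  a_k=8  p_k/q_k = 2456/133
…
k=7  a_k=2  p_k/q_k = 20479/1109
k=8  a_k=1  p_k/q_k = 28124/1523
…
k=11  a_k=1  p_k/q_k = 718667/38918
k=12  a_k=6  p_k/q_k = 4953942/268271
k=13  a_k=2  p_k/q_k = 10626551/575460
(x₁, y₁) = (10626551, 575460);  10626551² − 341·575460² = 1 ✓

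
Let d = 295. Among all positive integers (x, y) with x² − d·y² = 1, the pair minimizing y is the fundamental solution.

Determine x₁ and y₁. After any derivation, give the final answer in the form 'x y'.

d=295: √d = [17; 5,1,2,3,2,6,2,3,2,1,5,34] (ℓ=12, even), read p_11/q_11
i=0: a=17 ⇒ p=17, q=1
…
i=2: a=1 ⇒ p=103, q=6
…
i=5: a=2 ⇒ p=2250, q=131
i=6: a=6 ⇒ p=14479, q=843
…
i=8: a=3 ⇒ p=108103, q=6294
…
i=10: a=1 ⇒ p=355517, q=20699
i=11: a=5 ⇒ p=2024999, q=117900
→ (2024999, 117900).  Check: 2024999²=4100620950001, 295·117900²=4100620950000, difference 1.

2024999 117900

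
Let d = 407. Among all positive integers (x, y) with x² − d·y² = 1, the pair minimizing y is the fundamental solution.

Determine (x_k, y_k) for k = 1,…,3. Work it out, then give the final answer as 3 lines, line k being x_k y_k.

2663 132
14183137 703032
75539384999 3744348300

[20; 5,1,2,1,5,40] for √407; ℓ=6 ⇒ convergent index 5
step 0: (20, 1)  from 20·(1,0) + (0,1)
…
step 2: (121, 6)  from 1·(101,5) + (20,1)
…
step 4: (464, 23)  from 1·(343,17) + (121,6)
step 5: (2663, 132)  from 5·(464,23) + (343,17)
(x₁, y₁) = (2663, 132);  2663² − 407·132² = 1 ✓
n=2: (2663,132)∘(2663,132) = (2663·2663+407·132·132, 2663·132+132·2663) = (14183137,703032)
n=3: (14183137,703032)∘(2663,132) = (2663·14183137+407·132·703032, 2663·703032+132·14183137) = (75539384999,3744348300)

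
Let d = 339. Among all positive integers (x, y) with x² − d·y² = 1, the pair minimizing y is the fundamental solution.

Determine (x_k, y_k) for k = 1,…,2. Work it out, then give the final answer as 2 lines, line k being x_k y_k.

d=339: √d = [18; 2,2,2,1,17,1,2,2,2,36] (ℓ=10, even), read p_9/q_9
k=0  a_k=18  p_k/q_k = 18/1
…
k=2  a_k=2  p_k/q_k = 92/5
…
k=4  a_k=1  p_k/q_k = 313/17
…
k=8  a_k=2  p_k/q_k = 40359/2192
k=9  a_k=2  p_k/q_k = 97970/5321
(x₁, y₁) = (97970, 5321);  97970² − 339·5321² = 1 ✓
k=2:  x_2 = 97970·97970+339·5321·5321 = 19196241799,  y_2 = 97970·5321+5321·97970 = 1042596740

97970 5321
19196241799 1042596740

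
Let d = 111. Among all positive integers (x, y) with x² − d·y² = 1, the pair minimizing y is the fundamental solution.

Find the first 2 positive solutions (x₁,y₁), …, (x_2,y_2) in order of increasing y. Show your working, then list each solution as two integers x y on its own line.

295 28
174049 16520

√111 → a₀=10, period (1,1,6,1,1,20); ℓ=6 even so k=5
a_0=10:  p_0=10·1+0=10,  q_0=10·0+1=1
a_1=1:  p_1=1·10+1=11,  q_1=1·1+0=1
a_2=1:  p_2=1·11+10=21,  q_2=1·1+1=2
a_3=6:  p_3=6·21+11=137,  q_3=6·2+1=13
a_4=1:  p_4=1·137+21=158,  q_4=1·13+2=15
a_5=1:  p_5=1·158+137=295,  q_5=1·15+13=28
fundamental: x₁=295, y₁=28  (since 87025 − 111·784 = 1)
(295+28√111)^2 = 174049 + 16520√111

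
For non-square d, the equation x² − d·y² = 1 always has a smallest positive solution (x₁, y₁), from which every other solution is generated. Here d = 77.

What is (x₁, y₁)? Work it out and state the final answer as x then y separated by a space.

351 40

d=77: √d = [8; 1,3,2,3,1,16] (ℓ=6, even), read p_5/q_5
k=0  a_k=8  p_k/q_k = 8/1
k=1  a_k=1  p_k/q_k = 9/1
…
k=3  a_k=2  p_k/q_k = 79/9
k=4  a_k=3  p_k/q_k = 272/31
k=5  a_k=1  p_k/q_k = 351/40
→ (351, 40).  Check: 351²=123201, 77·40²=123200, difference 1.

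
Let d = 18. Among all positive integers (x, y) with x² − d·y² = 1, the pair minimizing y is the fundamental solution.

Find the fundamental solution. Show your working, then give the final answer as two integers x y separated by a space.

17 4

√18 = [4; 4,8, …], period ℓ=2 (even) → k=1
a_0=4:  p_0=4·1+0=4,  q_0=4·0+1=1
a_1=4:  p_1=4·4+1=17,  q_1=4·1+0=4
→ (17, 4).  Check: 17²=289, 18·4²=288, difference 1.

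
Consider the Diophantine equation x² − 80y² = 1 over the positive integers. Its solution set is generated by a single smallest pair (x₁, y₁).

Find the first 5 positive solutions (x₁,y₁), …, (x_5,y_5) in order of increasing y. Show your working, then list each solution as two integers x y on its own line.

√80 → a₀=8, period (1,16); ℓ=2 even so k=1
a_0=8:  p_0=8·1+0=8,  q_0=8·0+1=1
a_1=1:  p_1=1·8+1=9,  q_1=1·1+0=1
(x₁, y₁) = (9, 1);  9² − 80·1² = 1 ✓
n=2: (9,1)∘(9,1) = (9·9+80·1·1, 9·1+1·9) = (161,18)
n=3: (161,18)∘(9,1) = (9·161+80·1·18, 9·18+1·161) = (2889,323)
n=4: (2889,323)∘(9,1) = (9·2889+80·1·323, 9·323+1·2889) = (51841,5796)
n=5: (51841,5796)∘(9,1) = (9·51841+80·1·5796, 9·5796+1·51841) = (930249,104005)

9 1
161 18
2889 323
51841 5796
930249 104005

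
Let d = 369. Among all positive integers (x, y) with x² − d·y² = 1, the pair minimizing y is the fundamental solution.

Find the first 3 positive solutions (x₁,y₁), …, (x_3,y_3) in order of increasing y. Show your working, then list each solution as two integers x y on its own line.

8396801 437120
141012534067201 7340819306240
2368108374136006451201 123278797782910239360

√369 = [19; 4,1,3,2,7,4,7,2,3,1,4,38, …], period ℓ=12 (even) → k=11
a_0=19:  p_0=19·1+0=19,  q_0=19·0+1=1
…
a_2=1:  p_2=1·77+19=96,  q_2=1·4+1=5
a_3=3:  p_3=3·96+77=365,  q_3=3·5+4=19
…
a_5=7:  p_5=7·826+365=6147,  q_5=7·43+19=320
…
a_10=1:  p_10=1·1364557+393504=1758061,  q_10=1·71036+20485=91521
a_11=4:  p_11=4·1758061+1364557=8396801,  q_11=4·91521+71036=437120
(x₁, y₁) = (8396801, 437120);  8396801² − 369·437120² = 1 ✓
k=2:  x_2 = 8396801·8396801+369·437120·437120 = 141012534067201,  y_2 = 8396801·437120+437120·8396801 = 7340819306240
k=3:  x_3 = 8396801·141012534067201+369·437120·7340819306240 = 2368108374136006451201,  y_3 = 8396801·7340819306240+437120·141012534067201 = 123278797782910239360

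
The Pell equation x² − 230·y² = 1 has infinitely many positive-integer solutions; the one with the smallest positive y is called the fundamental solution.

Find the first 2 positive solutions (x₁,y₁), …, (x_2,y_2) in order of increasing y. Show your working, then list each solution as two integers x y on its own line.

d=230: √d = [15; 6,30] (ℓ=2, even), read p_1/q_1
i=0: a=15 ⇒ p=15, q=1
i=1: a=6 ⇒ p=91, q=6
(x₁, y₁) = (91, 6);  91² − 230·6² = 1 ✓
n=2: (91,6)∘(91,6) = (91·91+230·6·6, 91·6+6·91) = (16561,1092)

91 6
16561 1092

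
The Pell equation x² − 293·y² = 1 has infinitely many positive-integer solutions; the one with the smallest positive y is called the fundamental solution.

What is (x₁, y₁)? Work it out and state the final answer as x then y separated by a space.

12320649 719780

[17; 8,1,1,8,34] for √293; ℓ=5 ⇒ convergent index 9
a_0=17:  p_0=17·1+0=17,  q_0=17·0+1=1
a_1=8:  p_1=8·17+1=137,  q_1=8·1+0=8
a_2=1:  p_2=1·137+17=154,  q_2=1·8+1=9
…
a_4=8:  p_4=8·291+154=2482,  q_4=8·17+9=145
a_5=34:  p_5=34·2482+291=84679,  q_5=34·145+17=4947
a_6=8:  p_6=8·84679+2482=679914,  q_6=8·4947+145=39721
a_7=1:  p_7=1·679914+84679=764593,  q_7=1·39721+4947=44668
a_8=1:  p_8=1·764593+679914=1444507,  q_8=1·44668+39721=84389
a_9=8:  p_9=8·1444507+764593=12320649,  q_9=8·84389+44668=719780
→ (12320649, 719780).  Check: 12320649²=151798391781201, 293·719780²=151798391781200, difference 1.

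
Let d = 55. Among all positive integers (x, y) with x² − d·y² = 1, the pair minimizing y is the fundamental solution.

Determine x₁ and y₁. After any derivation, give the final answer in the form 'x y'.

89 12

[7; 2,2,2,14] for √55; ℓ=4 ⇒ convergent index 3
i=0: a=7 ⇒ p=7, q=1
i=1: a=2 ⇒ p=15, q=2
i=2: a=2 ⇒ p=37, q=5
i=3: a=2 ⇒ p=89, q=12
→ (89, 12).  Check: 89²=7921, 55·12²=7920, difference 1.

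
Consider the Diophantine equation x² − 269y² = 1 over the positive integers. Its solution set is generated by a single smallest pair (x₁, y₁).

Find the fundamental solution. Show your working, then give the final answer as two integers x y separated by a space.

13449 820

d=269: √d = [16; 2,2,32] (ℓ=3, odd), read p_5/q_5
i=0: a=16 ⇒ p=16, q=1
i=1: a=2 ⇒ p=33, q=2
…
i=4: a=2 ⇒ p=5396, q=329
i=5: a=2 ⇒ p=13449, q=820
→ (13449, 820).  Check: 13449²=180875601, 269·820²=180875600, difference 1.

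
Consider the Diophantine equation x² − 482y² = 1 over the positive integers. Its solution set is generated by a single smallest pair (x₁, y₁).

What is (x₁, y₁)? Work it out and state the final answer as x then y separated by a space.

483 22

√482 = [21; 1,20,1,42, …], period ℓ=4 (even) → k=3
a_0=21:  p_0=21·1+0=21,  q_0=21·0+1=1
…
a_2=20:  p_2=20·22+21=461,  q_2=20·1+1=21
a_3=1:  p_3=1·461+22=483,  q_3=1·21+1=22
(x₁, y₁) = (483, 22);  483² − 482·22² = 1 ✓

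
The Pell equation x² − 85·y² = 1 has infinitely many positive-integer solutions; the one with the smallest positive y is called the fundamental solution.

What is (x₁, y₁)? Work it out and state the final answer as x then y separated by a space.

285769 30996

√85 = [9; 4,1,1,4,18, …], period ℓ=5 (odd) → k=9
step 0: (9, 1)  from 9·(1,0) + (0,1)
…
step 3: (83, 9)  from 1·(46,5) + (37,4)
step 4: (378, 41)  from 4·(83,9) + (46,5)
…
step 6: (27926, 3029)  from 4·(6887,747) + (378,41)
…
step 8: (62739, 6805)  from 1·(34813,3776) + (27926,3029)
step 9: (285769, 30996)  from 4·(62739,6805) + (34813,3776)
→ (285769, 30996).  Check: 285769²=81663921361, 85·30996²=81663921360, difference 1.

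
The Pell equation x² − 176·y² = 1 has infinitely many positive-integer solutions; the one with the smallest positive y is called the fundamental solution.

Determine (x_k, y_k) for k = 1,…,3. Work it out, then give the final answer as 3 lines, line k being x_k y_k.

199 15
79201 5970
31521799 2376045

√176 = [13; 3,1,3,26, …], period ℓ=4 (even) → k=3
k=0  a_k=13  p_k/q_k = 13/1
…
k=2  a_k=1  p_k/q_k = 53/4
k=3  a_k=3  p_k/q_k = 199/15
fundamental: x₁=199, y₁=15  (since 39601 − 176·225 = 1)
k=2:  x_2 = 199·199+176·15·15 = 79201,  y_2 = 199·15+15·199 = 5970
k=3:  x_3 = 199·79201+176·15·5970 = 31521799,  y_3 = 199·5970+15·79201 = 2376045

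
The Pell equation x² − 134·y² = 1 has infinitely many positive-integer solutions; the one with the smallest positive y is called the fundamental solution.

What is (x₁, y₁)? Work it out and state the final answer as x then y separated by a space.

[11; 1,1,2,1,3,…,1,1,22] for √134; ℓ=14 ⇒ convergent index 13
i=0: a=11 ⇒ p=11, q=1
…
i=6: a=1 ⇒ p=382, q=33
…
i=12: a=1 ⇒ p=84029, q=7259
i=13: a=1 ⇒ p=145925, q=12606
fundamental: x₁=145925, y₁=12606  (since 21294105625 − 134·158911236 = 1)

145925 12606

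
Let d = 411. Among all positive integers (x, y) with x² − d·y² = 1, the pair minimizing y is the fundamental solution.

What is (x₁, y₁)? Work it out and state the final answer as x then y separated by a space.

49730 2453

√411 → a₀=20, period (3,1,1,1,19,1,1,1,3,40); ℓ=10 even so k=9
k=0  a_k=20  p_k/q_k = 20/1
…
k=3  a_k=1  p_k/q_k = 142/7
k=4  a_k=1  p_k/q_k = 223/11
…
k=7  a_k=1  p_k/q_k = 8981/443
k=8  a_k=1  p_k/q_k = 13583/670
k=9  a_k=3  p_k/q_k = 49730/2453
→ (49730, 2453).  Check: 49730²=2473072900, 411·2453²=2473072899, difference 1.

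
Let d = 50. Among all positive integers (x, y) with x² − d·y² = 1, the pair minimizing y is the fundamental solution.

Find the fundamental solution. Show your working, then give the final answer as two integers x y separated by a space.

99 14

d=50: √d = [7; 14] (ℓ=1, odd), read p_1/q_1
a_0=7:  p_0=7·1+0=7,  q_0=7·0+1=1
a_1=14:  p_1=14·7+1=99,  q_1=14·1+0=14
fundamental: x₁=99, y₁=14  (since 9801 − 50·196 = 1)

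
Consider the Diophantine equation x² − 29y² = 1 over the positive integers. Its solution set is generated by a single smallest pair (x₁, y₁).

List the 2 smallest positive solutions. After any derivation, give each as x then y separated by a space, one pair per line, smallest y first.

9801 1820
192119201 35675640

d=29: √d = [5; 2,1,1,2,10] (ℓ=5, odd), read p_9/q_9
step 0: (5, 1)  from 5·(1,0) + (0,1)
…
step 6: (1524, 283)  from 2·(727,135) + (70,13)
…
step 8: (3775, 701)  from 1·(2251,418) + (1524,283)
step 9: (9801, 1820)  from 2·(3775,701) + (2251,418)
(x₁, y₁) = (9801, 1820);  9801² − 29·1820² = 1 ✓
n=2: (9801,1820)∘(9801,1820) = (9801·9801+29·1820·1820, 9801·1820+1820·9801) = (192119201,35675640)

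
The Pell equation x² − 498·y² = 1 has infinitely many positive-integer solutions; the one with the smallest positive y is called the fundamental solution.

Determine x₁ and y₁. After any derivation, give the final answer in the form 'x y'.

179777 8056

d=498: √d = [22; 3,6,22,6,3,44] (ℓ=6, even), read p_5/q_5
step 0: (22, 1)  from 22·(1,0) + (0,1)
…
step 2: (424, 19)  from 6·(67,3) + (22,1)
step 3: (9395, 421)  from 22·(424,19) + (67,3)
step 4: (56794, 2545)  from 6·(9395,421) + (424,19)
step 5: (179777, 8056)  from 3·(56794,2545) + (9395,421)
→ (179777, 8056).  Check: 179777²=32319769729, 498·8056²=32319769728, difference 1.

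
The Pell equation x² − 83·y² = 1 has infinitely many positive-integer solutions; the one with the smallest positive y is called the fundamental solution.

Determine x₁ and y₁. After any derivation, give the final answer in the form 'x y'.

82 9

√83 = [9; 9,18, …], period ℓ=2 (even) → k=1
a_0=9:  p_0=9·1+0=9,  q_0=9·0+1=1
a_1=9:  p_1=9·9+1=82,  q_1=9·1+0=9
→ (82, 9).  Check: 82²=6724, 83·9²=6723, difference 1.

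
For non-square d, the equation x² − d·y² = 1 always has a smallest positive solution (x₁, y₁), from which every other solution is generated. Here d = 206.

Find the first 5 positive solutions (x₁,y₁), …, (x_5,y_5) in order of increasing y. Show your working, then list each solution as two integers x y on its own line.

59535 4148
7088832449 493902360
844067279642895 58808954001052
100503090979990675201 7002382152411359280
11966903042143422416540175 833773642828811595468548

d=206: √d = [14; 2,1,5,14,5,1,2,28] (ℓ=8, even), read p_7/q_7
i=0: a=14 ⇒ p=14, q=1
i=1: a=2 ⇒ p=29, q=2
i=2: a=1 ⇒ p=43, q=3
…
i=5: a=5 ⇒ p=17539, q=1222
i=6: a=1 ⇒ p=20998, q=1463
i=7: a=2 ⇒ p=59535, q=4148
→ (59535, 4148).  Check: 59535²=3544416225, 206·4148²=3544416224, difference 1.
k=2:  x_2 = 59535·59535+206·4148·4148 = 7088832449,  y_2 = 59535·4148+4148·59535 = 493902360
k=3:  x_3 = 59535·7088832449+206·4148·493902360 = 844067279642895,  y_3 = 59535·493902360+4148·7088832449 = 58808954001052
k=4:  x_4 = 59535·844067279642895+206·4148·58808954001052 = 100503090979990675201,  y_4 = 59535·58808954001052+4148·844067279642895 = 7002382152411359280
k=5:  x_5 = 59535·100503090979990675201+206·4148·7002382152411359280 = 11966903042143422416540175,  y_5 = 59535·7002382152411359280+4148·100503090979990675201 = 833773642828811595468548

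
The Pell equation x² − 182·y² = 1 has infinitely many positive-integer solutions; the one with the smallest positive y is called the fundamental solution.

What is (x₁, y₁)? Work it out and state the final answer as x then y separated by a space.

√182 = [13; 2,26, …], period ℓ=2 (even) → k=1
step 0: (13, 1)  from 13·(1,0) + (0,1)
step 1: (27, 2)  from 2·(13,1) + (1,0)
→ (27, 2).  Check: 27²=729, 182·2²=728, difference 1.

27 2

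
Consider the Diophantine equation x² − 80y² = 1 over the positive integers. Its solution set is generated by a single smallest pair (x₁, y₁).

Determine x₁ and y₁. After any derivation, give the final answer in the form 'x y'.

√80 = [8; 1,16, …], period ℓ=2 (even) → k=1
k=0  a_k=8  p_k/q_k = 8/1
k=1  a_k=1  p_k/q_k = 9/1
fundamental: x₁=9, y₁=1  (since 81 − 80·1 = 1)

9 1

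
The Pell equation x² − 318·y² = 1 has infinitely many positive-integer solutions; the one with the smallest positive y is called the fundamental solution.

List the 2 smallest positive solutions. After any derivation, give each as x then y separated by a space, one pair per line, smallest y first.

107 6
22897 1284

[17; 1,4,1,34] for √318; ℓ=4 ⇒ convergent index 3
k=0  a_k=17  p_k/q_k = 17/1
…
k=2  a_k=4  p_k/q_k = 89/5
k=3  a_k=1  p_k/q_k = 107/6
→ (107, 6).  Check: 107²=11449, 318·6²=11448, difference 1.
k=2:  x_2 = 107·107+318·6·6 = 22897,  y_2 = 107·6+6·107 = 1284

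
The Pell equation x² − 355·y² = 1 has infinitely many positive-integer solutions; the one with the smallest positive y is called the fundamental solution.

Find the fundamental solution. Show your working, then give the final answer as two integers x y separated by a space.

954809 50676

√355 → a₀=18, period (1,5,3,3,1,6,1,3,3,5,1,36); ℓ=12 even so k=11
a_0=18:  p_0=18·1+0=18,  q_0=18·0+1=1
a_1=1:  p_1=1·18+1=19,  q_1=1·1+0=1
a_2=5:  p_2=5·19+18=113,  q_2=5·1+1=6
a_3=3:  p_3=3·113+19=358,  q_3=3·6+1=19
a_4=3:  p_4=3·358+113=1187,  q_4=3·19+6=63
a_5=1:  p_5=1·1187+358=1545,  q_5=1·63+19=82
…
a_7=1:  p_7=1·10457+1545=12002,  q_7=1·555+82=637
a_8=3:  p_8=3·12002+10457=46463,  q_8=3·637+555=2466
a_9=3:  p_9=3·46463+12002=151391,  q_9=3·2466+637=8035
a_10=5:  p_10=5·151391+46463=803418,  q_10=5·8035+2466=42641
a_11=1:  p_11=1·803418+151391=954809,  q_11=1·42641+8035=50676
→ (954809, 50676).  Check: 954809²=911660226481, 355·50676²=911660226480, difference 1.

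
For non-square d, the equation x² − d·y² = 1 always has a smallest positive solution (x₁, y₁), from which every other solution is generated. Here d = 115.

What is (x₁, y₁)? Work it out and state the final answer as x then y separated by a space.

1126 105

[10; 1,2,1,1,1,1,1,2,1,20] for √115; ℓ=10 ⇒ convergent index 9
k=0  a_k=10  p_k/q_k = 10/1
…
k=4  a_k=1  p_k/q_k = 75/7
…
k=7  a_k=1  p_k/q_k = 311/29
k=8  a_k=2  p_k/q_k = 815/76
k=9  a_k=1  p_k/q_k = 1126/105
fundamental: x₁=1126, y₁=105  (since 1267876 − 115·11025 = 1)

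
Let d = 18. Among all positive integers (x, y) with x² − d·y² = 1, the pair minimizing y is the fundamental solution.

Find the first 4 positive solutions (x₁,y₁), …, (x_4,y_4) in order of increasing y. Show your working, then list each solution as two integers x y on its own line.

17 4
577 136
19601 4620
665857 156944

d=18: √d = [4; 4,8] (ℓ=2, even), read p_1/q_1
k=0  a_k=4  p_k/q_k = 4/1
k=1  a_k=4  p_k/q_k = 17/4
→ (17, 4).  Check: 17²=289, 18·4²=288, difference 1.
(x_2, y_2) = (17·17 + 18·4·4, 17·4 + 4·17) = (577, 136)
(x_3, y_3) = (17·577 + 18·4·136, 17·136 + 4·577) = (19601, 4620)
(x_4, y_4) = (17·19601 + 18·4·4620, 17·4620 + 4·19601) = (665857, 156944)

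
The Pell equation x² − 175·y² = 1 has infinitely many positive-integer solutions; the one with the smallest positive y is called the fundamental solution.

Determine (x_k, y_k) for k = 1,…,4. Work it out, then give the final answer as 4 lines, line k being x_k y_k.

2024 153
8193151 619344
33165873224 2507104359
134255446617601 10148757825888

d=175: √d = [13; 4,2,1,2,4,26] (ℓ=6, even), read p_5/q_5
i=0: a=13 ⇒ p=13, q=1
i=1: a=4 ⇒ p=53, q=4
i=2: a=2 ⇒ p=119, q=9
…
i=4: a=2 ⇒ p=463, q=35
i=5: a=4 ⇒ p=2024, q=153
fundamental: x₁=2024, y₁=153  (since 4096576 − 175·23409 = 1)
k=2:  x_2 = 2024·2024+175·153·153 = 8193151,  y_2 = 2024·153+153·2024 = 619344
k=3:  x_3 = 2024·8193151+175·153·619344 = 33165873224,  y_3 = 2024·619344+153·8193151 = 2507104359
k=4:  x_4 = 2024·33165873224+175·153·2507104359 = 134255446617601,  y_4 = 2024·2507104359+153·33165873224 = 10148757825888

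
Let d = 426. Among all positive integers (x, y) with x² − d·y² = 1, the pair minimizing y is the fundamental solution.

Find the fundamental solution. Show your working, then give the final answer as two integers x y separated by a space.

88751 4300

√426 → a₀=20, period (1,1,1,3,2,6,2,3,1,1,1,40); ℓ=12 even so k=11
i=0: a=20 ⇒ p=20, q=1
i=1: a=1 ⇒ p=21, q=1
…
i=5: a=2 ⇒ p=516, q=25
…
i=9: a=1 ⇒ p=31971, q=1549
i=10: a=1 ⇒ p=56780, q=2751
i=11: a=1 ⇒ p=88751, q=4300
→ (88751, 4300).  Check: 88751²=7876740001, 426·4300²=7876740000, difference 1.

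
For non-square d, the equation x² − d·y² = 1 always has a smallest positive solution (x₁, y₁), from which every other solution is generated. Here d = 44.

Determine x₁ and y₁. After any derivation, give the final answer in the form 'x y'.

199 30

[6; 1,1,1,2,1,1,1,12] for √44; ℓ=8 ⇒ convergent index 7
step 0: (6, 1)  from 6·(1,0) + (0,1)
…
step 6: (126, 19)  from 1·(73,11) + (53,8)
step 7: (199, 30)  from 1·(126,19) + (73,11)
fundamental: x₁=199, y₁=30  (since 39601 − 44·900 = 1)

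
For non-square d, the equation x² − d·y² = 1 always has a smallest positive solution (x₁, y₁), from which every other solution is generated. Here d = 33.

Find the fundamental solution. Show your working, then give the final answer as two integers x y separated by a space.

23 4

[5; 1,2,1,10] for √33; ℓ=4 ⇒ convergent index 3
step 0: (5, 1)  from 5·(1,0) + (0,1)
step 1: (6, 1)  from 1·(5,1) + (1,0)
step 2: (17, 3)  from 2·(6,1) + (5,1)
step 3: (23, 4)  from 1·(17,3) + (6,1)
fundamental: x₁=23, y₁=4  (since 529 − 33·16 = 1)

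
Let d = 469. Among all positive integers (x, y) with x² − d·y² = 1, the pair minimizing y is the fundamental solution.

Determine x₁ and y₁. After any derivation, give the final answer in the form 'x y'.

137215 6336

[21; 1,1,1,10,6,10,1,1,1,42] for √469; ℓ=10 ⇒ convergent index 9
a_0=21:  p_0=21·1+0=21,  q_0=21·0+1=1
a_1=1:  p_1=1·21+1=22,  q_1=1·1+0=1
…
a_5=6:  p_5=6·693+65=4223,  q_5=6·32+3=195
…
a_8=1:  p_8=1·47146+42923=90069,  q_8=1·2177+1982=4159
a_9=1:  p_9=1·90069+47146=137215,  q_9=1·4159+2177=6336
→ (137215, 6336).  Check: 137215²=18827956225, 469·6336²=18827956224, difference 1.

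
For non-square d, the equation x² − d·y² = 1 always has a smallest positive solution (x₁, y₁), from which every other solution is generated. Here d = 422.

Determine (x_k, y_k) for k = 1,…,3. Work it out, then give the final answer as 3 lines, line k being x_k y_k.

7022501 341850
98631040590001 4801283933700
1385273162348638202501 67434042451384025550

[20; 1,1,5,2,1,…,1,1,40] for √422; ℓ=14 ⇒ convergent index 13
i=0: a=20 ⇒ p=20, q=1
…
i=2: a=1 ⇒ p=41, q=2
i=3: a=5 ⇒ p=226, q=11
i=4: a=2 ⇒ p=493, q=24
i=5: a=1 ⇒ p=719, q=35
…
i=7: a=20 ⇒ p=53719, q=2615
i=8: a=3 ⇒ p=163807, q=7974
…
i=12: a=1 ⇒ p=3810680, q=185501
i=13: a=1 ⇒ p=7022501, q=341850
fundamental: x₁=7022501, y₁=341850  (since 49315520295001 − 422·116861422500 = 1)
k=2:  x_2 = 7022501·7022501+422·341850·341850 = 98631040590001,  y_2 = 7022501·341850+341850·7022501 = 4801283933700
k=3:  x_3 = 7022501·98631040590001+422·341850·4801283933700 = 1385273162348638202501,  y_3 = 7022501·4801283933700+341850·98631040590001 = 67434042451384025550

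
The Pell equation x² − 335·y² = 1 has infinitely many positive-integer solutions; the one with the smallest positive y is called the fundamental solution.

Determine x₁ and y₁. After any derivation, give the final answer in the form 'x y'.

√335 → a₀=18, period (3,3,3,36); ℓ=4 even so k=3
k=0  a_k=18  p_k/q_k = 18/1
k=1  a_k=3  p_k/q_k = 55/3
k=2  a_k=3  p_k/q_k = 183/10
k=3  a_k=3  p_k/q_k = 604/33
(x₁, y₁) = (604, 33);  604² − 335·33² = 1 ✓

604 33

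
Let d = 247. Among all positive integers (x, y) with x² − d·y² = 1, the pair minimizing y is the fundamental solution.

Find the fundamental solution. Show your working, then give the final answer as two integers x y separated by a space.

85292 5427

√247 = [15; 1,2,1,1,9,1,9,1,1,2,1,30, …], period ℓ=12 (even) → k=11
a_0=15:  p_0=15·1+0=15,  q_0=15·0+1=1
…
a_3=1:  p_3=1·47+16=63,  q_3=1·3+1=4
a_4=1:  p_4=1·63+47=110,  q_4=1·4+3=7
a_5=9:  p_5=9·110+63=1053,  q_5=9·7+4=67
a_6=1:  p_6=1·1053+110=1163,  q_6=1·67+7=74
a_7=9:  p_7=9·1163+1053=11520,  q_7=9·74+67=733
a_8=1:  p_8=1·11520+1163=12683,  q_8=1·733+74=807
…
a_10=2:  p_10=2·24203+12683=61089,  q_10=2·1540+807=3887
a_11=1:  p_11=1·61089+24203=85292,  q_11=1·3887+1540=5427
(x₁, y₁) = (85292, 5427);  85292² − 247·5427² = 1 ✓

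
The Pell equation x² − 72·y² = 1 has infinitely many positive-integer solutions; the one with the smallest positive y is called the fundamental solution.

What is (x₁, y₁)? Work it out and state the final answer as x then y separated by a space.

17 2

√72 = [8; 2,16, …], period ℓ=2 (even) → k=1
k=0  a_k=8  p_k/q_k = 8/1
k=1  a_k=2  p_k/q_k = 17/2
(x₁, y₁) = (17, 2);  17² − 72·2² = 1 ✓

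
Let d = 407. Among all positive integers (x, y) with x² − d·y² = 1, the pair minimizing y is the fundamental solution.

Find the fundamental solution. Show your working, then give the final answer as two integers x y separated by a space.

√407 = [20; 5,1,2,1,5,40, …], period ℓ=6 (even) → k=5
k=0  a_k=20  p_k/q_k = 20/1
…
k=4  a_k=1  p_k/q_k = 464/23
k=5  a_k=5  p_k/q_k = 2663/132
(x₁, y₁) = (2663, 132);  2663² − 407·132² = 1 ✓

2663 132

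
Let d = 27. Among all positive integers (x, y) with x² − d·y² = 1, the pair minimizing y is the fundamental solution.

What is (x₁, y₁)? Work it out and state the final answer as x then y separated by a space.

26 5

√27 = [5; 5,10, …], period ℓ=2 (even) → k=1
step 0: (5, 1)  from 5·(1,0) + (0,1)
step 1: (26, 5)  from 5·(5,1) + (1,0)
→ (26, 5).  Check: 26²=676, 27·5²=675, difference 1.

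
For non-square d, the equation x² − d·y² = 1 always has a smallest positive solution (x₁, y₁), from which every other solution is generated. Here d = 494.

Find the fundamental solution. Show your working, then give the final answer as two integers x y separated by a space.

73035 3286

d=494: √d = [22; 4,2,2,1,2,1,2,2,4,44] (ℓ=10, even), read p_9/q_9
a_0=22:  p_0=22·1+0=22,  q_0=22·0+1=1
a_1=4:  p_1=4·22+1=89,  q_1=4·1+0=4
…
a_3=2:  p_3=2·200+89=489,  q_3=2·9+4=22
a_4=1:  p_4=1·489+200=689,  q_4=1·22+9=31
a_5=2:  p_5=2·689+489=1867,  q_5=2·31+22=84
…
a_8=2:  p_8=2·6979+2556=16514,  q_8=2·314+115=743
a_9=4:  p_9=4·16514+6979=73035,  q_9=4·743+314=3286
→ (73035, 3286).  Check: 73035²=5334111225, 494·3286²=5334111224, difference 1.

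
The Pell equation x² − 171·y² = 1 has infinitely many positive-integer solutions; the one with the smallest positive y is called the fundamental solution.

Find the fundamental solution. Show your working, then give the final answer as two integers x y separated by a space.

170 13

√171 → a₀=13, period (13,26); ℓ=2 even so k=1
i=0: a=13 ⇒ p=13, q=1
i=1: a=13 ⇒ p=170, q=13
→ (170, 13).  Check: 170²=28900, 171·13²=28899, difference 1.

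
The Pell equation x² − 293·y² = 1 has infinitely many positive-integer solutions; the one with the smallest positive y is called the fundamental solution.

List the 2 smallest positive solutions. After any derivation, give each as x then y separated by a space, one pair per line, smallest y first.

√293 → a₀=17, period (8,1,1,8,34); ℓ=5 odd so k=9
i=0: a=17 ⇒ p=17, q=1
i=1: a=8 ⇒ p=137, q=8
…
i=3: a=1 ⇒ p=291, q=17
i=4: a=8 ⇒ p=2482, q=145
i=5: a=34 ⇒ p=84679, q=4947
i=6: a=8 ⇒ p=679914, q=39721
i=7: a=1 ⇒ p=764593, q=44668
i=8: a=1 ⇒ p=1444507, q=84389
i=9: a=8 ⇒ p=12320649, q=719780
(x₁, y₁) = (12320649, 719780);  12320649² − 293·719780² = 1 ✓
(12320649+719780√293)^2 = 303596783562401 + 17736313474440√293

12320649 719780
303596783562401 17736313474440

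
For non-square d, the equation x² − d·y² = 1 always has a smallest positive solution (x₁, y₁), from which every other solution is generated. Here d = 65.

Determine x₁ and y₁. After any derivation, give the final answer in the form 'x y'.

√65 → a₀=8, period (16); ℓ=1 odd so k=1
a_0=8:  p_0=8·1+0=8,  q_0=8·0+1=1
a_1=16:  p_1=16·8+1=129,  q_1=16·1+0=16
fundamental: x₁=129, y₁=16  (since 16641 − 65·256 = 1)

129 16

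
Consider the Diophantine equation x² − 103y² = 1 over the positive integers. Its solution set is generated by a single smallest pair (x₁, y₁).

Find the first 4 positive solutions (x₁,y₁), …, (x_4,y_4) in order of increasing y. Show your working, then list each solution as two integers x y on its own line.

227528 22419
103537981567 10201900464
47115579739725224 4642436017523565
21440227253936863550977 2112568364380001494176

[10; 6,1,2,1,1,9,1,1,2,1,6,20] for √103; ℓ=12 ⇒ convergent index 11
i=0: a=10 ⇒ p=10, q=1
…
i=5: a=1 ⇒ p=477, q=47
…
i=7: a=1 ⇒ p=5044, q=497
i=8: a=1 ⇒ p=9611, q=947
i=9: a=2 ⇒ p=24266, q=2391
i=10: a=1 ⇒ p=33877, q=3338
i=11: a=6 ⇒ p=227528, q=22419
fundamental: x₁=227528, y₁=22419  (since 51768990784 − 103·502611561 = 1)
(227528+22419√103)^2 = 103537981567 + 10201900464√103
(227528+22419√103)^3 = 47115579739725224 + 4642436017523565√103
(227528+22419√103)^4 = 21440227253936863550977 + 2112568364380001494176√103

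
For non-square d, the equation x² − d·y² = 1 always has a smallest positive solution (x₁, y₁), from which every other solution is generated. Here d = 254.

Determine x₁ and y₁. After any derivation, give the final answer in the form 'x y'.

255 16

√254 → a₀=15, period (1,14,1,30); ℓ=4 even so k=3
i=0: a=15 ⇒ p=15, q=1
i=1: a=1 ⇒ p=16, q=1
i=2: a=14 ⇒ p=239, q=15
i=3: a=1 ⇒ p=255, q=16
→ (255, 16).  Check: 255²=65025, 254·16²=65024, difference 1.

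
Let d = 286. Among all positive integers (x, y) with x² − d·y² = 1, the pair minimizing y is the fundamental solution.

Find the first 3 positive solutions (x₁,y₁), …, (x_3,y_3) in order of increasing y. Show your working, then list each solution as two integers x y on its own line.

561835 33222
631317134449 37330564740
709392124465745995 41947235681362578

[16; 1,10,3,3,2,3,3,10,1,32] for √286; ℓ=10 ⇒ convergent index 9
step 0: (16, 1)  from 16·(1,0) + (0,1)
step 1: (17, 1)  from 1·(16,1) + (1,0)
step 2: (186, 11)  from 10·(17,1) + (16,1)
…
step 6: (15102, 893)  from 3·(4397,260) + (1911,113)
step 7: (49703, 2939)  from 3·(15102,893) + (4397,260)
step 8: (512132, 30283)  from 10·(49703,2939) + (15102,893)
step 9: (561835, 33222)  from 1·(512132,30283) + (49703,2939)
fundamental: x₁=561835, y₁=33222  (since 315658567225 − 286·1103701284 = 1)
n=2: (561835,33222)∘(561835,33222) = (561835·561835+286·33222·33222, 561835·33222+33222·561835) = (631317134449,37330564740)
n=3: (631317134449,37330564740)∘(561835,33222) = (561835·631317134449+286·33222·37330564740, 561835·37330564740+33222·631317134449) = (709392124465745995,41947235681362578)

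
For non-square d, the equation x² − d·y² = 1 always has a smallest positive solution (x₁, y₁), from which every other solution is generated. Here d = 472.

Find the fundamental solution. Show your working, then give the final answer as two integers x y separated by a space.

d=472: √d = [21; 1,2,1,1,1,…,2,1,42] (ℓ=14, even), read p_13/q_13
k=0  a_k=21  p_k/q_k = 21/1
k=1  a_k=1  p_k/q_k = 22/1
k=2  a_k=2  p_k/q_k = 65/3
k=3  a_k=1  p_k/q_k = 87/4
k=4  a_k=1  p_k/q_k = 152/7
k=5  a_k=1  p_k/q_k = 239/11
k=6  a_k=4  p_k/q_k = 1108/51
k=7  a_k=5  p_k/q_k = 5779/266
…
k=9  a_k=1  p_k/q_k = 30003/1381
k=10  a_k=1  p_k/q_k = 54227/2496
k=11  a_k=1  p_k/q_k = 84230/3877
k=12  a_k=2  p_k/q_k = 222687/10250
k=13  a_k=1  p_k/q_k = 306917/14127
(x₁, y₁) = (306917, 14127);  306917² − 472·14127² = 1 ✓

306917 14127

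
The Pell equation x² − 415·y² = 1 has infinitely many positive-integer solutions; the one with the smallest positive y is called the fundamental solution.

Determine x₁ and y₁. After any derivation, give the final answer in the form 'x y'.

18412804 903849

d=415: √d = [20; 2,1,2,4,6,…,1,2,40] (ℓ=16, even), read p_15/q_15
i=0: a=20 ⇒ p=20, q=1
…
i=3: a=2 ⇒ p=163, q=8
i=4: a=4 ⇒ p=713, q=35
i=5: a=6 ⇒ p=4441, q=218
i=6: a=1 ⇒ p=5154, q=253
…
i=10: a=1 ⇒ p=77473, q=3803
i=11: a=6 ⇒ p=508372, q=24955
…
i=13: a=2 ⇒ p=4730294, q=232201
i=14: a=1 ⇒ p=6841255, q=335824
i=15: a=2 ⇒ p=18412804, q=903849
fundamental: x₁=18412804, y₁=903849  (since 339031351142416 − 415·816943014801 = 1)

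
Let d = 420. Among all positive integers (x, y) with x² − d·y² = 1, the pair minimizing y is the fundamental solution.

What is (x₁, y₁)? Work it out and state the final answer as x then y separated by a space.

√420 → a₀=20, period (2,40); ℓ=2 even so k=1
i=0: a=20 ⇒ p=20, q=1
i=1: a=2 ⇒ p=41, q=2
fundamental: x₁=41, y₁=2  (since 1681 − 420·4 = 1)

41 2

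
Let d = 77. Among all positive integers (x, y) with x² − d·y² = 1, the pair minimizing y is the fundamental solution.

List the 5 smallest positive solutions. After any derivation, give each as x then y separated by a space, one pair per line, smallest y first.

√77 = [8; 1,3,2,3,1,16, …], period ℓ=6 (even) → k=5
i=0: a=8 ⇒ p=8, q=1
…
i=3: a=2 ⇒ p=79, q=9
i=4: a=3 ⇒ p=272, q=31
i=5: a=1 ⇒ p=351, q=40
(x₁, y₁) = (351, 40);  351² − 77·40² = 1 ✓
k=2:  x_2 = 351·351+77·40·40 = 246401,  y_2 = 351·40+40·351 = 28080
k=3:  x_3 = 351·246401+77·40·28080 = 172973151,  y_3 = 351·28080+40·246401 = 19712120
k=4:  x_4 = 351·172973151+77·40·19712120 = 121426905601,  y_4 = 351·19712120+40·172973151 = 13837880160
k=5:  x_5 = 351·121426905601+77·40·13837880160 = 85241514758751,  y_5 = 351·13837880160+40·121426905601 = 9714172160200

351 40
246401 28080
172973151 19712120
121426905601 13837880160
85241514758751 9714172160200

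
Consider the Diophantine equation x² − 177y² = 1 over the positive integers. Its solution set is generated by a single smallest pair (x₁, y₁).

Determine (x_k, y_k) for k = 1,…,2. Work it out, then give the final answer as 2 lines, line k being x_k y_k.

[13; 3,3,2,8,2,3,3,26] for √177; ℓ=8 ⇒ convergent index 7
step 0: (13, 1)  from 13·(1,0) + (0,1)
step 1: (40, 3)  from 3·(13,1) + (1,0)
…
step 3: (306, 23)  from 2·(133,10) + (40,3)
…
step 5: (5468, 411)  from 2·(2581,194) + (306,23)
step 6: (18985, 1427)  from 3·(5468,411) + (2581,194)
step 7: (62423, 4692)  from 3·(18985,1427) + (5468,411)
(x₁, y₁) = (62423, 4692);  62423² − 177·4692² = 1 ✓
(62423+4692√177)^2 = 7793261857 + 585777432√177

62423 4692
7793261857 585777432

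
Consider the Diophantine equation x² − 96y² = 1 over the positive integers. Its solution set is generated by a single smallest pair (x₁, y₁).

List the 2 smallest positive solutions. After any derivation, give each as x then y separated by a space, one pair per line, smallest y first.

49 5
4801 490

√96 = [9; 1,3,1,18, …], period ℓ=4 (even) → k=3
k=0  a_k=9  p_k/q_k = 9/1
…
k=2  a_k=3  p_k/q_k = 39/4
k=3  a_k=1  p_k/q_k = 49/5
→ (49, 5).  Check: 49²=2401, 96·5²=2400, difference 1.
(x_2, y_2) = (49·49 + 96·5·5, 49·5 + 5·49) = (4801, 490)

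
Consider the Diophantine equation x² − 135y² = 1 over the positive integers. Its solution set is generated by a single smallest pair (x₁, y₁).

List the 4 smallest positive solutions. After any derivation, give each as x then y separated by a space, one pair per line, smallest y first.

244 21
119071 10248
58106404 5001003
28355806081 2440479216

√135 → a₀=11, period (1,1,1,1,1,1,1,22); ℓ=8 even so k=7
step 0: (11, 1)  from 11·(1,0) + (0,1)
…
step 3: (35, 3)  from 1·(23,2) + (12,1)
step 4: (58, 5)  from 1·(35,3) + (23,2)
…
step 6: (151, 13)  from 1·(93,8) + (58,5)
step 7: (244, 21)  from 1·(151,13) + (93,8)
fundamental: x₁=244, y₁=21  (since 59536 − 135·441 = 1)
(244+21√135)^2 = 119071 + 10248√135
(244+21√135)^3 = 58106404 + 5001003√135
(244+21√135)^4 = 28355806081 + 2440479216√135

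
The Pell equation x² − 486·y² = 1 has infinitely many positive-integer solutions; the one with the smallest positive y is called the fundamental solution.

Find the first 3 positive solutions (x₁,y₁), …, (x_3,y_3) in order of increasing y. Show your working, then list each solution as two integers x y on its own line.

d=486: √d = [22; 22,44] (ℓ=2, even), read p_1/q_1
step 0: (22, 1)  from 22·(1,0) + (0,1)
step 1: (485, 22)  from 22·(22,1) + (1,0)
→ (485, 22).  Check: 485²=235225, 486·22²=235224, difference 1.
(x_2, y_2) = (485·485 + 486·22·22, 485·22 + 22·485) = (470449, 21340)
(x_3, y_3) = (485·470449 + 486·22·21340, 485·21340 + 22·470449) = (456335045, 20699778)

485 22
470449 21340
456335045 20699778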